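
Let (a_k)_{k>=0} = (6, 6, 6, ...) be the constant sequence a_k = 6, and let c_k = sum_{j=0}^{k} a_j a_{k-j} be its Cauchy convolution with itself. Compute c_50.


Since a_j = 6 for all j >= 0, the convolution sum becomes
c_k = sum_{j=0}^{k} 6 * 6 = 36 * (k + 1).
Equivalently, the generating function of (a_k) is 6/(1 - x) and its square is 36/(1 - x)^2 = sum_{k>=0} 36(k + 1) x^k.
For k = 50: 36 * 51 = 1836.

1836


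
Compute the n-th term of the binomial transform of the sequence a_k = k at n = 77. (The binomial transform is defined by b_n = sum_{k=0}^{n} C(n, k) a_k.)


With a_k = k, b_n = sum_{k=0}^{n} C(n, k) k. Using k * C(n, k) = n * C(n-1, k-1) gives b_n = n * sum_{k>=1} C(n-1, k-1) = n * 2^(n-1).
For n = 77: 77 * 2^76 = 77 * 75557863725914323419136 = 5817955506895402903273472.

5817955506895402903273472


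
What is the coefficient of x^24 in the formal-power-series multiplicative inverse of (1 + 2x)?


The inverse is 1/(1 + 2x). Apply the geometric identity 1/(1 - y) = sum_{k>=0} y^k with y = -2x:
1/(1 + 2x) = sum_{k>=0} (-2)^k x^k.
So the coefficient of x^24 is (-2)^24 = 16777216.

16777216


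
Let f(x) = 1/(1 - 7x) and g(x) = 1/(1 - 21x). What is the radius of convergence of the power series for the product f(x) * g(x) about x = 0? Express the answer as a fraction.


The radius of 1/(1 - 7x) is 1/7 (nearest singularity at x = 1/7), and the radius of 1/(1 - 21x) is 1/21.
The product f(x)*g(x) = 1/((1 - 7x)(1 - 21x)) has singularities at both 1/7 and 1/21, so its radius of convergence is the distance to the nearest one:
min(1/7, 1/21) = 1/21.

1/21


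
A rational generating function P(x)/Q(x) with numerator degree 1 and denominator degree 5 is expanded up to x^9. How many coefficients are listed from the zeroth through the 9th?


Expanding up to x^9 gives the coefficients for x^0, x^1, ..., x^9.
That is 9 + 1 = 10 coefficients in total.

10


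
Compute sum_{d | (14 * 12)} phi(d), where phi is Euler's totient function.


First, 14 * 12 = 168. One classical identity is sum_{d | n} phi(d) = n (each k in [1, n] has a unique gcd with n, and among the k's with gcd(k, n) = n/d there are phi(d) of them). So the sum equals 168. We also verify directly:
Divisors of 168: 1, 2, 3, 4, 6, 7, 8, 12, 14, 21, 24, 28, 42, 56, 84, 168.
phi values: 1, 1, 2, 2, 2, 6, 4, 4, 6, 12, 8, 12, 12, 24, 24, 48.
Sum = 168.

168


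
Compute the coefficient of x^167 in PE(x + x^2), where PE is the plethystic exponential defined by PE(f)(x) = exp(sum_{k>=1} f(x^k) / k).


With f(x) = x + x^2, the exponent is sum_{k>=1} (x^k + x^(2k)) / k = -ln(1 - x) - ln(1 - x^2). Exponentiating:
PE(x + x^2) = 1 / ((1 - x)(1 - x^2)).
This is the generating function for partitions of n into parts of size 1 or 2. The number of 2's can be any j in 0..83, and the rest are 1's, so
[x^167] = floor(167/2) + 1 = 84.

84


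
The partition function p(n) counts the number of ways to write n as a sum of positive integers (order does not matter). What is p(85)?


Using the generating function prod_{k>=1} 1/(1-x^k), we compute p(85).
By dynamic programming over parts 1 through 85:
p(85) = 30167357

30167357


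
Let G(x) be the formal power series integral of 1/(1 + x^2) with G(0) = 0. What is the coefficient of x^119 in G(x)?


1/(1 + x^2) = sum_{j>=0} (-1)^j x^(2j). Integrating termwise with G(0) = 0:
G(x) = sum_{j>=0} (-1)^j x^(2j+1) / (2j+1) = arctan(x).
Only odd powers are nonzero. For x^119 write 119 = 2*59 + 1, giving
(-1)^59 / 119 = -1/119 = -1/119.

-1/119


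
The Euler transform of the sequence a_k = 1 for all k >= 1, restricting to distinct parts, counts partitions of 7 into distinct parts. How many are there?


Partitions of 7 into distinct parts can be computed via generating function.
Product (1+x)(1+x^2)(1+x^3)...
The coefficient of x^7 = 5

5


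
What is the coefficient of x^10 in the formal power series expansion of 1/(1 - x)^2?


The expansion 1/(1 - x)^r = sum_{k>=0} C(k + r - 1, r - 1) x^k follows from the multiset / negative-binomial theorem (or from repeated differentiation of the geometric series).
For r = 2 and k = 10:
C(11, 1) = 39916800 / (1 * 3628800) = 11.

11


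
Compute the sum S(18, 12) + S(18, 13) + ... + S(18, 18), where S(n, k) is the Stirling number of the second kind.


By definition, S(n, k) counts partitions of an n-set into exactly k nonempty blocks.
Computing row n = 18 for k = 12..18:
S(18, k): 1256328866, 125854638, 8408778, 367200, 9996, 153, 1
Sum = 1390969632.

1390969632


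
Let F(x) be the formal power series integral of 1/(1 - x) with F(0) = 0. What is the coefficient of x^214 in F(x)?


1/(1 - x) = sum_{k>=0} x^k. Integrating termwise and using F(0) = 0 gives
F(x) = sum_{k>=0} x^(k+1) / (k+1) = sum_{m>=1} x^m / m = -ln(1 - x).
So the coefficient of x^214 is 1/214 = 1/214.

1/214


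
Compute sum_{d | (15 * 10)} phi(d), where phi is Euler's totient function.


First, 15 * 10 = 150. One classical identity is sum_{d | n} phi(d) = n (each k in [1, n] has a unique gcd with n, and among the k's with gcd(k, n) = n/d there are phi(d) of them). So the sum equals 150. We also verify directly:
Divisors of 150: 1, 2, 3, 5, 6, 10, 15, 25, 30, 50, 75, 150.
phi values: 1, 1, 2, 4, 2, 4, 8, 20, 8, 20, 40, 40.
Sum = 150.

150


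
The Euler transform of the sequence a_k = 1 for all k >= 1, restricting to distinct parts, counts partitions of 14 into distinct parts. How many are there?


Partitions of 14 into distinct parts can be computed via generating function.
Product (1+x)(1+x^2)(1+x^3)...
The coefficient of x^14 = 22

22


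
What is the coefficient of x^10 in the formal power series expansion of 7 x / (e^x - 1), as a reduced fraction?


The exponential generating function for Bernoulli numbers is
x / (e^x - 1) = sum_{k>=0} B_k x^k / k!.
So the coefficient of x^10 in 7 x / (e^x - 1) is 7 B_10 / 10!.
Computing: B_10 = 5/66, 10! = 3628800, giving
7 * 5/66 / 3628800 = 1/6842880.

1/6842880


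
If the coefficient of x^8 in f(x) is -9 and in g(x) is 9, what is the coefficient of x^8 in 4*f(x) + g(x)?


Scalar multiplication scales coefficients: 4 * -9 = -36.
Then add the g coefficient: -36 + 9
= -27

-27


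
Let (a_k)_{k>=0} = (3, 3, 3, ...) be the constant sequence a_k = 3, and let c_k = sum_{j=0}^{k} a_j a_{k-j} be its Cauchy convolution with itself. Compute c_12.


Since a_j = 3 for all j >= 0, the convolution sum becomes
c_k = sum_{j=0}^{k} 3 * 3 = 9 * (k + 1).
Equivalently, the generating function of (a_k) is 3/(1 - x) and its square is 9/(1 - x)^2 = sum_{k>=0} 9(k + 1) x^k.
For k = 12: 9 * 13 = 117.

117


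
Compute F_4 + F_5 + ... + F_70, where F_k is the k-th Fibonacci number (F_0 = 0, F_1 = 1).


Use the identity sum_{k=0}^{N} F_k = F_{N+2} - 1 (which follows from F_{k+2} - F_{k+1} = F_k). Then
sum_{k=4}^{70} F_k = (F_{72} - 1) - (F_{5} - 1) = F_{72} - F_{5}.
Computing: F_{72} = 498454011879264, F_{5} = 5, so
Sum = 498454011879264 - 5 = 498454011879259.

498454011879259


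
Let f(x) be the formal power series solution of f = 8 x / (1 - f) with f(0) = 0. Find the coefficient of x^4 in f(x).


Apply Lagrange inversion: f = 8 x * phi(f) with phi(t) = 1/(1 - t), so
[x^n] f = 8^n * (1/n) [t^(n-1)] phi(t)^n = 8^n * (1/n) [t^(n-1)] (1 - t)^(-n) = 8^n * (1/n) C(2n - 2, n - 1) = 8^n * C_{n-1}.
For n = 4: C_3 = C(6, 3) / 4 = 20/4 = 5.
With the 8^4 = 4096 factor, the coefficient is 4096 * 5 = 20480.

20480


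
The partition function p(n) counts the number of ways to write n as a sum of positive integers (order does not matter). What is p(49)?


Using the generating function prod_{k>=1} 1/(1-x^k), we compute p(49).
By dynamic programming over parts 1 through 49:
p(49) = 173525

173525


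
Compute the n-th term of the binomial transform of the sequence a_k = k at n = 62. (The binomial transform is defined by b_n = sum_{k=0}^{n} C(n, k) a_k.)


With a_k = k, b_n = sum_{k=0}^{n} C(n, k) k. Using k * C(n, k) = n * C(n-1, k-1) gives b_n = n * sum_{k>=1} C(n-1, k-1) = n * 2^(n-1).
For n = 62: 62 * 2^61 = 62 * 2305843009213693952 = 142962266571249025024.

142962266571249025024


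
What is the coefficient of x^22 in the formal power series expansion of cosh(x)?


The Maclaurin series is cosh(t) = sum_{m>=0} t^(2m) / (2m)!, so substituting t = x, only even powers of x are nonzero, with coefficient of x^(2m) equal to 1 / (2m)!.
For x^22 the coefficient is 1/22! = 1/1124000727777607680000 = 1/1124000727777607680000.

1/1124000727777607680000


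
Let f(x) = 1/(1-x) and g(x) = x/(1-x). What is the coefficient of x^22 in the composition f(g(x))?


First simplify the composition: f(g(x)) = 1/(1 - x/(1-x)) = (1-x)/((1-x) - x) = (1-x)/(1-2x).
Now extract the coefficient. Write (1-x)/(1-2x) = 1/(1-2x) - x/(1-2x).
The coefficient of x^n in 1/(1-2x) is 2^n, and in x/(1-2x) is 2^(n-1) (for n >= 1).
So the coefficient of x^22 is 2^22 - 2^21 = 4194304 - 2097152 = 2097152.

2097152


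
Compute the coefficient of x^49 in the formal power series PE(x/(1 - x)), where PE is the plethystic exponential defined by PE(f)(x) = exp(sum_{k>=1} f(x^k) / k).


For f(x) = x/(1 - x) we have
sum_{k>=1} f(x^k) / k = sum_{k>=1} (1/k) * x^k / (1 - x^k) = sum_{k, m >= 1} x^(k m) / k,
which after exponentiating simplifies to
PE(x/(1 - x)) = prod_{k>=1} 1 / (1 - x^k).
This is the generating function for the partition function p(n), so the coefficient of x^49 is p(49).
Computing p(49) by dynamic programming over parts 1, 2, ..., 49: p(49) = 173525.

173525


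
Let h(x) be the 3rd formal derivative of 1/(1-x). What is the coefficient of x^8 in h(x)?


Differentiating 3 times: d^3/dx^3 [1/(1-x)] = 3!/(1-x)^4.
The expansion 1/(1-x)^4 = sum_{k>=0} C(k+3, 3) x^k, so the coefficient of x^n in 3!/(1-x)^4 is 3! * C(n+3, 3).
For n = 8: 6 * C(11, 3) = 6 * 165 = 990

990


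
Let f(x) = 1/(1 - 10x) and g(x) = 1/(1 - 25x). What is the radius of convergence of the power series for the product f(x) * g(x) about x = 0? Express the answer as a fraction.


The radius of 1/(1 - 10x) is 1/10 (nearest singularity at x = 1/10), and the radius of 1/(1 - 25x) is 1/25.
The product f(x)*g(x) = 1/((1 - 10x)(1 - 25x)) has singularities at both 1/10 and 1/25, so its radius of convergence is the distance to the nearest one:
min(1/10, 1/25) = 1/25.

1/25


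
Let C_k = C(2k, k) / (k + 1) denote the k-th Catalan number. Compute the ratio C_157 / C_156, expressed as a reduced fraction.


Using C_k = (2k)! / (k! (k+1)!), the ratio C_{k+1}/C_k simplifies to
C_{k+1}/C_k = [(2k+2)! / ((k+1)! (k+2)!)] * [k! (k+1)! / (2k)!]
 = (2k+2)(2k+1) / ((k+1)(k+2)) = 2(2k+1) / (k+2).
For k = 156: 2(2*156 + 1) / (156 + 2) = 626/158 = 313/79.

313/79


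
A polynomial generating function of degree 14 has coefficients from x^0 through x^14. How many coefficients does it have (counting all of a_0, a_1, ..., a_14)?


A polynomial of degree 14 takes the form a_0 + a_1 x + ... + a_14 x^14.
The number of coefficients is 14 + 1 = 15.

15


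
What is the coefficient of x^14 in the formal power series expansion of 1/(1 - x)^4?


The expansion 1/(1 - x)^r = sum_{k>=0} C(k + r - 1, r - 1) x^k follows from the multiset / negative-binomial theorem (or from repeated differentiation of the geometric series).
For r = 4 and k = 14:
C(17, 3) = 355687428096000 / (6 * 87178291200) = 680.

680


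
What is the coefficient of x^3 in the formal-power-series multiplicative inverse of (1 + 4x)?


The inverse is 1/(1 + 4x). Apply the geometric identity 1/(1 - y) = sum_{k>=0} y^k with y = -4x:
1/(1 + 4x) = sum_{k>=0} (-4)^k x^k.
So the coefficient of x^3 is (-4)^3 = -64.

-64


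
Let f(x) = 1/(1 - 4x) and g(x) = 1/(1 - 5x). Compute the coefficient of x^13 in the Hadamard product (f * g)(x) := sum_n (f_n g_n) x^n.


f has coefficients f_k = 4^k and g has coefficients g_k = 5^k, so the Hadamard product has coefficient (f*g)_k = 4^k * 5^k = 20^k.
For k = 13: 20^13 = 81920000000000000.

81920000000000000


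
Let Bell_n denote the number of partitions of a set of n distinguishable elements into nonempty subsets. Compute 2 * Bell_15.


Bell_15 can be computed from the Bell triangle or from Dobinski's identity Bell_n = (1/e) * sum_{k>=0} k^n / k!.
Computing Bell_15 = 1382958545.
Then 2 * 1382958545 = 2765917090.

2765917090


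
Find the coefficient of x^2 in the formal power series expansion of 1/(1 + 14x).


Write 1/(1 + c x) = 1/(1 - (-c) x) and apply the geometric-series identity
1/(1 - y) = sum_{k>=0} y^k to get 1/(1 + c x) = sum_{k>=0} (-c)^k x^k.
So the coefficient of x^k is (-c)^k = (-1)^k * c^k.
Here c = 14 and k = 2:
(-14)^2 = 1 * 196 = 196

196


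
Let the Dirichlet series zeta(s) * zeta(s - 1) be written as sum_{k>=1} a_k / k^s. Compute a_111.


Convolution gives a_k = sum_{d | k} d * 1 = sum_{d | k} d = sigma(k), the sum of positive divisors of k.
For k = 111, the divisors are 1, 3, 37, 111, so
sigma(111) = 1 + 3 + 37 + 111 = 152.

152


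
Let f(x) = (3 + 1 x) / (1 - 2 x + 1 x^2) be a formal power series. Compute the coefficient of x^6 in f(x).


Write f(x) = sum_{k>=0} a_k x^k. Multiplying both sides by 1 - 2 x + 1 x^2 gives
(1 - 2 x + 1 x^2) sum_{k>=0} a_k x^k = 3 + 1 x.
Matching coefficients:
 x^0: a_0 = 3
 x^1: a_1 - 2 a_0 = 1  =>  a_1 = 2*3 + 1 = 7
 x^k (k >= 2): a_k = 2 a_{k-1} - 1 a_{k-2}.
Iterating: a_2 = 11, a_3 = 15, a_4 = 19, a_5 = 23, a_6 = 27.
So the coefficient of x^6 is 27.

27


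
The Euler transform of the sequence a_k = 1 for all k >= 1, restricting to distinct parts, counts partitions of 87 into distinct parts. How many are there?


Partitions of 87 into distinct parts can be computed via generating function.
Product (1+x)(1+x^2)(1+x^3)...
The coefficient of x^87 = 145578

145578


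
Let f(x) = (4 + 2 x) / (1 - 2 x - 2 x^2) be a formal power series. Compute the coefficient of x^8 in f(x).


Write f(x) = sum_{k>=0} a_k x^k. Multiplying both sides by 1 - 2 x - 2 x^2 gives
(1 - 2 x - 2 x^2) sum_{k>=0} a_k x^k = 4 + 2 x.
Matching coefficients:
 x^0: a_0 = 4
 x^1: a_1 - 2 a_0 = 2  =>  a_1 = 2*4 + 2 = 10
 x^k (k >= 2): a_k = 2 a_{k-1} + 2 a_{k-2}.
Iterating: a_2 = 28, a_3 = 76, a_4 = 208, a_5 = 568, a_6 = 1552, a_7 = 4240, a_8 = 11584.
So the coefficient of x^8 is 11584.

11584


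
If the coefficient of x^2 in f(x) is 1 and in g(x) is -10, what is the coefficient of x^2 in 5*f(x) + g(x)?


Scalar multiplication scales coefficients: 5 * 1 = 5.
Then add the g coefficient: 5 + -10
= -5

-5


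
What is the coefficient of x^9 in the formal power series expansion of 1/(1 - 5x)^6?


The general identity 1/(1 - c x)^r = sum_{k>=0} c^k C(k + r - 1, r - 1) x^k follows by substituting y = c x into 1/(1 - y)^r = sum_{k>=0} C(k + r - 1, r - 1) y^k.
For c = 5, r = 6, k = 9:
5^9 * C(14, 5) = 1953125 * 2002 = 3910156250.

3910156250


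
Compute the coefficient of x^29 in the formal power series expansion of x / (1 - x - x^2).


Let f(x) = sum_{k>=0} a_k x^k. Multiplying f(x) * (1 - x - x^2) = x and matching coefficients gives a_0 = 0, a_1 = 1, and a_k = a_{k-1} + a_{k-2} for k >= 2. These are the Fibonacci numbers F_k.
Iterating from F_0 = 0, F_1 = 1:
F_0=0, F_1=1, F_2=1, F_3=2, F_4=3, F_5=5, F_6=8, F_7=13, F_8=21, F_9=34, ...
F_29 = 514229.

514229


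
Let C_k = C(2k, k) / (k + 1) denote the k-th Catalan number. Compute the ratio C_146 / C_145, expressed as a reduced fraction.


Using C_k = (2k)! / (k! (k+1)!), the ratio C_{k+1}/C_k simplifies to
C_{k+1}/C_k = [(2k+2)! / ((k+1)! (k+2)!)] * [k! (k+1)! / (2k)!]
 = (2k+2)(2k+1) / ((k+1)(k+2)) = 2(2k+1) / (k+2).
For k = 145: 2(2*145 + 1) / (145 + 2) = 582/147 = 194/49.

194/49


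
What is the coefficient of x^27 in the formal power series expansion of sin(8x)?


The Maclaurin series is sin(t) = sum_{k>=0} (-1)^k t^(2k+1) / (2k+1)!, so substituting t = 8x, only odd powers of x are nonzero, with coefficient of x^(2k+1) equal to (-1)^k 8^(2k+1) / (2k+1)!.
Write 27 = 2*13 + 1, giving the coefficient (-1)^13 * 8^27 / 27! = -2417851639229258349412352/10888869450418352160768000000 = -288230376151711744/1298054391195577640625.

-288230376151711744/1298054391195577640625


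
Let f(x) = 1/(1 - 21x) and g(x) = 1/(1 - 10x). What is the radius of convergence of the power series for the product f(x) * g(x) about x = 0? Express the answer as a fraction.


The radius of 1/(1 - 21x) is 1/21 (nearest singularity at x = 1/21), and the radius of 1/(1 - 10x) is 1/10.
The product f(x)*g(x) = 1/((1 - 21x)(1 - 10x)) has singularities at both 1/21 and 1/10, so its radius of convergence is the distance to the nearest one:
min(1/21, 1/10) = 1/21.

1/21


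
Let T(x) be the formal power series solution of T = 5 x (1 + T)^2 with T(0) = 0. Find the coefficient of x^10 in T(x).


Apply the Lagrange inversion formula: if T = 5 x * phi(T) with phi(t) = (1 + t)^2, then [x^n] T = 5^n * (1/n) [t^(n-1)] phi(t)^n = 5^n * (1/n) [t^(n-1)] (1 + t)^(2n) = 5^n * (1/n) C(2n, n-1).
Using the identity C(2n, n-1) = C(2n, n) * n / (n+1), the unscaled factor equals C(2n, n) / (n+1) = C_n, the n-th Catalan number.
For n = 10: C_10 = C(20, 10) / 11 = 184756/11 = 16796.
With the 5^10 = 9765625 factor, the coefficient is 9765625 * 16796 = 164023437500.

164023437500


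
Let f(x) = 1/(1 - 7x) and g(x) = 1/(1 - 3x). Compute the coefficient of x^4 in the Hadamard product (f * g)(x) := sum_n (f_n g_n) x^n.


f has coefficients f_k = 7^k and g has coefficients g_k = 3^k, so the Hadamard product has coefficient (f*g)_k = 7^k * 3^k = 21^k.
For k = 4: 21^4 = 194481.

194481


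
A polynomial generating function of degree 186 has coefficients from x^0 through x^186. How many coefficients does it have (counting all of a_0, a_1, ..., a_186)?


A polynomial of degree 186 takes the form a_0 + a_1 x + ... + a_186 x^186.
The number of coefficients is 186 + 1 = 187.

187


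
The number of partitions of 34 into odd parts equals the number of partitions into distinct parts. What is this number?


Computing partitions of 34 into odd parts (1, 3, 5, ...):
Using the generating function prod_{k>=0} 1/(1-x^(2k+1)),
the count is 512

512


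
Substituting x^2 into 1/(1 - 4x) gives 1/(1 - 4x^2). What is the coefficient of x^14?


The coefficient of x^(2m) in 1/(1 - 4x^2) is 4^m.
With n = 14 = 2*7, the coefficient is 4^7 = 16384.

16384


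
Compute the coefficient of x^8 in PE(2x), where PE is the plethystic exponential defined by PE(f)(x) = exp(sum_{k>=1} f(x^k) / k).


With f(x) = 2x, the exponent is sum_{k>=1} 2 x^k / k = 2 * (-ln(1 - x)). Exponentiating:
PE(2x) = exp(-2 ln(1 - x)) = 1/(1 - x)^2.
By the negative binomial expansion, [x^n] 1/(1 - x)^2 = C(n + 1, 1).
For n = 8: C(9, 1) = 9.

9


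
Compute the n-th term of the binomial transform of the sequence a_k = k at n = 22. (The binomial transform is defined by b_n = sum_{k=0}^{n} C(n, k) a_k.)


With a_k = k, b_n = sum_{k=0}^{n} C(n, k) k. Using k * C(n, k) = n * C(n-1, k-1) gives b_n = n * sum_{k>=1} C(n-1, k-1) = n * 2^(n-1).
For n = 22: 22 * 2^21 = 22 * 2097152 = 46137344.

46137344


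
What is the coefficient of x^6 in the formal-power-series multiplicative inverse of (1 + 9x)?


The inverse is 1/(1 + 9x). Apply the geometric identity 1/(1 - y) = sum_{k>=0} y^k with y = -9x:
1/(1 + 9x) = sum_{k>=0} (-9)^k x^k.
So the coefficient of x^6 is (-9)^6 = 531441.

531441


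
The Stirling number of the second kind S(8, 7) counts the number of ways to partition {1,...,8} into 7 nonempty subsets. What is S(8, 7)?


Using the explicit formula S(n,k) = (1/k!) sum_{j=0}^{k} (-1)^(k-j) C(k,j) j^n:
S(8, 7) = 28
Equivalently, S(n,k) is n! times the coefficient of x^n in the EGF (e^x - 1)^k / k!.

28


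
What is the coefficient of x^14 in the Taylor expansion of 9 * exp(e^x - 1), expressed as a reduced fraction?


exp(e^x - 1) = sum_{k>=0} Bell_k x^k / k!, where Bell_k is the k-th Bell number.
So the coefficient of x^14 is 9 * Bell_14 / 14!.
Computing: Bell_14 = 190899322 and 14! = 87178291200, giving
9 * 190899322/87178291200 = 95449661/4843238400.

95449661/4843238400


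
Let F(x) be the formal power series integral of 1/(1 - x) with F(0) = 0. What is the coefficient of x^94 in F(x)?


1/(1 - x) = sum_{k>=0} x^k. Integrating termwise and using F(0) = 0 gives
F(x) = sum_{k>=0} x^(k+1) / (k+1) = sum_{m>=1} x^m / m = -ln(1 - x).
So the coefficient of x^94 is 1/94 = 1/94.

1/94


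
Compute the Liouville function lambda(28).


The Liouville function is lambda(k) = (-1)^Omega(k), where Omega(k) counts the prime factors of k with multiplicity.
Factoring: 28 = 2 * 2 * 7, so Omega(28) = 3.
lambda(28) = (-1)^3 = -1.

-1


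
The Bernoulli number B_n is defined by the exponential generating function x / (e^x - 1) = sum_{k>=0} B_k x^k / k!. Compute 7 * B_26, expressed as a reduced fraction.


Bernoulli numbers can also be computed recursively via B_0 = 1 and sum_{j=0}^{m} C(m+1, j) B_j = 0 for m >= 1. Odd-index Bernoulli numbers vanish for k >= 3.
Computing B_26 = 8553103/6, so 7 * B_26 = 7 * 8553103/6 = 59871721/6.

59871721/6


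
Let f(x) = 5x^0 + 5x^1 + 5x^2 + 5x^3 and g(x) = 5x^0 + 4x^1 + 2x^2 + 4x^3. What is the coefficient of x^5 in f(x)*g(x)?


Cauchy product at x^5:
5*4 + 5*2
= 30

30


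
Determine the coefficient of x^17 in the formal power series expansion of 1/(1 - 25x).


The geometric series identity gives 1/(1 - c x) = sum_{k>=0} c^k x^k, so the coefficient of x^k is c^k.
Here c = 25 and k = 17.
Computing: 25^17 = 582076609134674072265625

582076609134674072265625


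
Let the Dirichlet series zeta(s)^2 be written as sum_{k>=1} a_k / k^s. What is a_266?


The Dirichlet convolution of the constant function 1 with itself gives (1 * 1)(k) = sum_{d | k} 1 = d(k), the number of positive divisors of k.
Since zeta(s) = sum_{k>=1} 1/k^s, we have zeta(s)^2 = sum_{k>=1} d(k)/k^s, so a_k = d(k).
For k = 266: the divisors are 1, 2, 7, 14, 19, 38, 133, 266.
Count = 8.

8


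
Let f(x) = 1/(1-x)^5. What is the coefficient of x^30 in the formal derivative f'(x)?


Differentiate: d/dx [ 1/(1-x)^r ] = r / (1-x)^(r+1).
Here r = 5, so f'(x) = 5 / (1-x)^6.
The expansion of 1/(1-x)^(r+1) has coefficient of x^n equal to C(n+r, r).
So the coefficient of x^30 in f'(x) is
5 * C(35, 5) = 5 * 324632 = 1623160

1623160


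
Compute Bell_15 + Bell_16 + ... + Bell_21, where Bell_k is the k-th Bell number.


Recall Bell_k counts set partitions of a k-set (with Bell_0 = 1 by convention).
Bell_15 through Bell_21: 1382958545, 10480142147, 82864869804, 682076806159, 5832742205057, 51724158235372, 474869816156751
Sum = 1382958545 + 10480142147 + 82864869804 + 682076806159 + 5832742205057 + 51724158235372 + 474869816156751 = 533203521373835.

533203521373835


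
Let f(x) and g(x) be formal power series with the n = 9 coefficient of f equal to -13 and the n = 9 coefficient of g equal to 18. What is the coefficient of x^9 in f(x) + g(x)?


Addition of formal power series is termwise.
The coefficient of x^9 in f + g = -13 + 18
= 5

5


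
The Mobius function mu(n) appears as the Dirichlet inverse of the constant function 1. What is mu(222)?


222 = 2 * 3 * 37 (all distinct primes).
mu(222) = (-1)^3 = -1

-1


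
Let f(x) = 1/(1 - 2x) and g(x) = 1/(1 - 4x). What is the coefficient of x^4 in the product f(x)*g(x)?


The coefficient of x^n in f*g is the Cauchy product: sum_{k=0}^{n} a^k * b^(n-k).
With a=2, b=4, n=4:
sum_{k=0}^{4} 2^k * 4^(4-k)
= 496

496


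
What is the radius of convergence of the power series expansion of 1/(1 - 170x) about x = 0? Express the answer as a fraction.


Expanding 1/(1 - 170x) = sum_{k>=0} 170^k x^k, the series converges when |170x| < 1, i.e., |x| < 1/170.
So the radius of convergence is 1/170 = 1/170.

1/170


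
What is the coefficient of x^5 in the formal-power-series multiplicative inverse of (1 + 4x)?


The inverse is 1/(1 + 4x). Apply the geometric identity 1/(1 - y) = sum_{k>=0} y^k with y = -4x:
1/(1 + 4x) = sum_{k>=0} (-4)^k x^k.
So the coefficient of x^5 is (-4)^5 = -1024.

-1024


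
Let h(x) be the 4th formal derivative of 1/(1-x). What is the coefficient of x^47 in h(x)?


Differentiating 4 times: d^4/dx^4 [1/(1-x)] = 4!/(1-x)^5.
The expansion 1/(1-x)^5 = sum_{k>=0} C(k+4, 4) x^k, so the coefficient of x^n in 4!/(1-x)^5 is 4! * C(n+4, 4).
For n = 47: 24 * C(51, 4) = 24 * 249900 = 5997600

5997600


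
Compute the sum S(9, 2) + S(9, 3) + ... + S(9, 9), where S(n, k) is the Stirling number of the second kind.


By definition, S(n, k) counts partitions of an n-set into exactly k nonempty blocks.
Computing row n = 9 for k = 2..9:
S(9, k): 255, 3025, 7770, 6951, 2646, 462, 36, 1
Sum = 21146.

21146


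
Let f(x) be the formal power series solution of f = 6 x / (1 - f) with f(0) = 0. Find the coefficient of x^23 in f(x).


Apply Lagrange inversion: f = 6 x * phi(f) with phi(t) = 1/(1 - t), so
[x^n] f = 6^n * (1/n) [t^(n-1)] phi(t)^n = 6^n * (1/n) [t^(n-1)] (1 - t)^(-n) = 6^n * (1/n) C(2n - 2, n - 1) = 6^n * C_{n-1}.
For n = 23: C_22 = C(44, 22) / 23 = 2104098963720/23 = 91482563640.
With the 6^23 = 789730223053602816 factor, the coefficient is 789730223053602816 * 91482563640 = 72246545388932614746003210240.

72246545388932614746003210240


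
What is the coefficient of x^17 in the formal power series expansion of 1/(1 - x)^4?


The negative binomial / multiset identity is
1/(1 - x)^r = sum_{k>=0} C(k + r - 1, r - 1) x^k.
Here r = 4 and k = 17, so the coefficient is
C(17 + 3, 3) = C(20, 3)
= 1140

1140


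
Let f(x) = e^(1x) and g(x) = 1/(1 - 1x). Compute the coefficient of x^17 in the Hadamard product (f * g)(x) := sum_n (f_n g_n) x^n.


Expanding: f_k = 1^k/k! (from e^(1x)) and g_k = 1^k (from 1/(1 - 1x)). So the Hadamard coefficient (f * g)_k = 1^k 1^k / k! = (1)^k / k!.
For k = 17: 1^17/17! = 1/355687428096000 = 1/355687428096000.

1/355687428096000


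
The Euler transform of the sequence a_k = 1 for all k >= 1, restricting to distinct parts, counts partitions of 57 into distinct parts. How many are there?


Partitions of 57 into distinct parts can be computed via generating function.
Product (1+x)(1+x^2)(1+x^3)...
The coefficient of x^57 = 7917

7917


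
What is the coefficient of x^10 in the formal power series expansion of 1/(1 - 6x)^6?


The general identity 1/(1 - c x)^r = sum_{k>=0} c^k C(k + r - 1, r - 1) x^k follows by substituting y = c x into 1/(1 - y)^r = sum_{k>=0} C(k + r - 1, r - 1) y^k.
For c = 6, r = 6, k = 10:
6^10 * C(15, 5) = 60466176 * 3003 = 181579926528.

181579926528


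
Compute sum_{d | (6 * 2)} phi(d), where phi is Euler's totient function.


First, 6 * 2 = 12. One classical identity is sum_{d | n} phi(d) = n (each k in [1, n] has a unique gcd with n, and among the k's with gcd(k, n) = n/d there are phi(d) of them). So the sum equals 12. We also verify directly:
Divisors of 12: 1, 2, 3, 4, 6, 12.
phi values: 1, 1, 2, 2, 2, 4.
Sum = 12.

12


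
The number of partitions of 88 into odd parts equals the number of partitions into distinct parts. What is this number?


Computing partitions of 88 into odd parts (1, 3, 5, ...):
Using the generating function prod_{k>=0} 1/(1-x^(2k+1)),
the count is 159046

159046


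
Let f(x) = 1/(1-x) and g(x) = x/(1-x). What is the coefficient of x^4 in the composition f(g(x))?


First simplify the composition: f(g(x)) = 1/(1 - x/(1-x)) = (1-x)/((1-x) - x) = (1-x)/(1-2x).
Now extract the coefficient. Write (1-x)/(1-2x) = 1/(1-2x) - x/(1-2x).
The coefficient of x^n in 1/(1-2x) is 2^n, and in x/(1-2x) is 2^(n-1) (for n >= 1).
So the coefficient of x^4 is 2^4 - 2^3 = 16 - 8 = 8.

8


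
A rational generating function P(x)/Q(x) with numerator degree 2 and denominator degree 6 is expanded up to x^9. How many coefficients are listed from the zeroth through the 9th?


Expanding up to x^9 gives the coefficients for x^0, x^1, ..., x^9.
That is 9 + 1 = 10 coefficients in total.

10


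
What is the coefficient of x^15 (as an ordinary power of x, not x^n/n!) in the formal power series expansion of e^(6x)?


The exponential series is e^y = sum_{k>=0} y^k / k!. Substituting y = 6x gives
e^(6x) = sum_{k>=0} 6^k x^k / k!.
So the coefficient of x^n is a^n/n! with a = 6, n = 15:
6^15 / 15! = 470184984576/1307674368000 = 314928/875875

314928/875875


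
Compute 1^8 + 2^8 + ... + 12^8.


This power sum has a closed form given by Faulhaber's formula
sum_{k=1}^{m} k^p = (1 / (p + 1)) * sum_{j=0}^{p} C(p + 1, j) B_j m^(p + 1 - j),
but for small m direct computation is fastest:
1 + 256 + 6561 + 65536 + 390625 + 1679616 + 5764801 + 16777216 + 43046721 + 100000000 + 214358881 + 429981696 = 812071910.

812071910


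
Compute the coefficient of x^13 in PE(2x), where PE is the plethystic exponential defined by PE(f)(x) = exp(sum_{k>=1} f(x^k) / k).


With f(x) = 2x, the exponent is sum_{k>=1} 2 x^k / k = 2 * (-ln(1 - x)). Exponentiating:
PE(2x) = exp(-2 ln(1 - x)) = 1/(1 - x)^2.
By the negative binomial expansion, [x^n] 1/(1 - x)^2 = C(n + 1, 1).
For n = 13: C(14, 1) = 14.

14


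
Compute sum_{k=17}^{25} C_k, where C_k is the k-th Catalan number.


C_17 through C_25: 129644790, 477638700, 1767263190, 6564120420, 24466267020, 91482563640, 343059613650, 1289904147324, 4861946401452
Sum = 129644790 + 477638700 + 1767263190 + 6564120420 + 24466267020 + 91482563640 + 343059613650 + 1289904147324 + 4861946401452
= 6619797660186

6619797660186


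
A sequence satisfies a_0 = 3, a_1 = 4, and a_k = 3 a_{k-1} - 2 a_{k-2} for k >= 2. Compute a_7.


The characteristic equation is t^2 - 3 t + 2 = 0, with roots r_1 = 2 and r_2 = 1 (so c_1 = r_1 + r_2, c_2 = -r_1 r_2 as required).
One can use the closed form a_n = A r_1^n + B r_2^n, but direct iteration is more reliable:
a_0 = 3, a_1 = 4, a_2 = 6, a_3 = 10, a_4 = 18, a_5 = 34, a_6 = 66, a_7 = 130.
So a_7 = 130.

130


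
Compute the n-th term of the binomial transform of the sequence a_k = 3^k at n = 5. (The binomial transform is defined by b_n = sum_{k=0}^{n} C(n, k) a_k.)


With a_k = 3^k, b_n = sum_{k=0}^{n} C(n, k) 3^k = (1 + 3)^n by the binomial theorem.
For n = 5: (1 + 3)^5 = 4^5 = 1024.

1024


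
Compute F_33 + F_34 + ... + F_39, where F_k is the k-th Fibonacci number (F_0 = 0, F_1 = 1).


Use the identity sum_{k=0}^{N} F_k = F_{N+2} - 1 (which follows from F_{k+2} - F_{k+1} = F_k). Then
sum_{k=33}^{39} F_k = (F_{41} - 1) - (F_{34} - 1) = F_{41} - F_{34}.
Computing: F_{41} = 165580141, F_{34} = 5702887, so
Sum = 165580141 - 5702887 = 159877254.

159877254


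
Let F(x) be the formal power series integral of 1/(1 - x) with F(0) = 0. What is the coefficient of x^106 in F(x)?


1/(1 - x) = sum_{k>=0} x^k. Integrating termwise and using F(0) = 0 gives
F(x) = sum_{k>=0} x^(k+1) / (k+1) = sum_{m>=1} x^m / m = -ln(1 - x).
So the coefficient of x^106 is 1/106 = 1/106.

1/106


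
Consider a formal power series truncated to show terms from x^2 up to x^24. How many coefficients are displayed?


From x^2 to x^24 inclusive, the count is 24 - 2 + 1 = 23.

23


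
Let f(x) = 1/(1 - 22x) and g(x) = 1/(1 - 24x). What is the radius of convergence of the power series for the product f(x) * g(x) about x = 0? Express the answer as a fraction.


The radius of 1/(1 - 22x) is 1/22 (nearest singularity at x = 1/22), and the radius of 1/(1 - 24x) is 1/24.
The product f(x)*g(x) = 1/((1 - 22x)(1 - 24x)) has singularities at both 1/22 and 1/24, so its radius of convergence is the distance to the nearest one:
min(1/22, 1/24) = 1/24.

1/24


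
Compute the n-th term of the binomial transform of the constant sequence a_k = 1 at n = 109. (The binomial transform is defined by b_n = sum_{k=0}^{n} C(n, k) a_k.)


With a_k = 1 for all k, b_n = sum_{k=0}^{n} C(n, k) = 2^n by the binomial theorem.
For n = 109: 2^109 = 649037107316853453566312041152512.

649037107316853453566312041152512


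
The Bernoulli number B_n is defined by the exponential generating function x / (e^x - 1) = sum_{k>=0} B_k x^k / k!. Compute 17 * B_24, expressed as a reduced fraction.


Bernoulli numbers can also be computed recursively via B_0 = 1 and sum_{j=0}^{m} C(m+1, j) B_j = 0 for m >= 1. Odd-index Bernoulli numbers vanish for k >= 3.
Computing B_24 = -236364091/2730, so 17 * B_24 = 17 * -236364091/2730 = -4018189547/2730.

-4018189547/2730


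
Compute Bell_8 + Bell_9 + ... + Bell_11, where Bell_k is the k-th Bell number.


Recall Bell_k counts set partitions of a k-set (with Bell_0 = 1 by convention).
Bell_8 through Bell_11: 4140, 21147, 115975, 678570
Sum = 4140 + 21147 + 115975 + 678570 = 819832.

819832


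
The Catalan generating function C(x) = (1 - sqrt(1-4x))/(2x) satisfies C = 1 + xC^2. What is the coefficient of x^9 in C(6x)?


Substituting x -> 6x scales the n-th coefficient by 6^n, so [x^9] C(6x) = 6^9 * C_9.
C_9 = C(2*9, 9)/(10) = 48620/10 = 4862.
So 6^9 * 4862 = 10077696 * 4862 = 48997757952.

48997757952


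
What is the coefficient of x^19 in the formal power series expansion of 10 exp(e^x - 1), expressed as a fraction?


exp(e^x - 1) is the exponential generating function for the Bell numbers Bell_k: exp(e^x - 1) = sum_{k>=0} Bell_k x^k / k!.
So the coefficient of x^19 in 10 exp(e^x - 1) is 10 Bell_19 / 19!.
Computing: Bell_19 = 5832742205057 and 19! = 121645100408832000, giving
10 * 5832742205057/121645100408832000 = 5832742205057/12164510040883200.

5832742205057/12164510040883200


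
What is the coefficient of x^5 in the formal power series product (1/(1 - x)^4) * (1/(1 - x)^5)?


Combine the factors: (1/(1 - x)^4) * (1/(1 - x)^5) = 1/(1 - x)^9.
Then use 1/(1 - x)^r = sum_{k>=0} C(k + r - 1, r - 1) x^k with r = 9 and k = 5:
C(13, 8) = 1287.

1287


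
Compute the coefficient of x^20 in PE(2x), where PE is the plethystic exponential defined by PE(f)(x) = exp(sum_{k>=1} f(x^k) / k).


With f(x) = 2x, the exponent is sum_{k>=1} 2 x^k / k = 2 * (-ln(1 - x)). Exponentiating:
PE(2x) = exp(-2 ln(1 - x)) = 1/(1 - x)^2.
By the negative binomial expansion, [x^n] 1/(1 - x)^2 = C(n + 1, 1).
For n = 20: C(21, 1) = 21.

21


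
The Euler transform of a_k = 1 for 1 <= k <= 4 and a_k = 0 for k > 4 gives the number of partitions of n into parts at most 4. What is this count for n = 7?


Partitions of 7 into parts at most 4:
Using generating function (1-x)^(-1)(1-x^2)^(-1)...(1-x^4)^(-1),
the coefficient of x^7 = 11

11


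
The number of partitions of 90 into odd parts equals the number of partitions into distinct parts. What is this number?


Computing partitions of 90 into odd parts (1, 3, 5, ...):
Using the generating function prod_{k>=0} 1/(1-x^(2k+1)),
the count is 189586

189586


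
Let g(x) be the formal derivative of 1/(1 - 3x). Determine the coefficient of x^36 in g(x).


Differentiate termwise: d/dx sum_{k>=0} 3^k x^k = sum_{k>=1} k 3^k x^(k-1) = sum_{j>=0} (j+1) 3^(j+1) x^j.
Equivalently, d/dx [1/(1 - 3x)] = 3/(1 - 3x)^2.
For j = 36: 37 * 3^37 = 37 * 450283905890997363 = 16660504517966902431.

16660504517966902431


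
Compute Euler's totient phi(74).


phi(n) counts integers in [1, n] coprime to n. Using the multiplicative formula phi(n) = n * prod_{p | n} (1 - 1/p):
74 = 2 * 37, so
phi(74) = 74 * (1 - 1/2) * (1 - 1/37) = 36.

36


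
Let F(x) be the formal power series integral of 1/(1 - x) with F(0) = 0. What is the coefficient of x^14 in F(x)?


1/(1 - x) = sum_{k>=0} x^k. Integrating termwise and using F(0) = 0 gives
F(x) = sum_{k>=0} x^(k+1) / (k+1) = sum_{m>=1} x^m / m = -ln(1 - x).
So the coefficient of x^14 is 1/14 = 1/14.

1/14


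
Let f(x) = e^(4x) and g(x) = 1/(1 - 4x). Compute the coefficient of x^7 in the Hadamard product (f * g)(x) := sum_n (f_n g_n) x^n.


Expanding: f_k = 4^k/k! (from e^(4x)) and g_k = 4^k (from 1/(1 - 4x)). So the Hadamard coefficient (f * g)_k = 4^k 4^k / k! = (16)^k / k!.
For k = 7: 16^7/7! = 268435456/5040 = 16777216/315.

16777216/315


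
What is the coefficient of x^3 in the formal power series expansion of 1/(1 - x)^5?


The negative binomial / multiset identity is
1/(1 - x)^r = sum_{k>=0} C(k + r - 1, r - 1) x^k.
Here r = 5 and k = 3, so the coefficient is
C(3 + 4, 4) = C(7, 4)
= 35

35


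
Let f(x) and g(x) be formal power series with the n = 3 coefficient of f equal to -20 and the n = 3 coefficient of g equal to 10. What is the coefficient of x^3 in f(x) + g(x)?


Addition of formal power series is termwise.
The coefficient of x^3 in f + g = -20 + 10
= -10

-10


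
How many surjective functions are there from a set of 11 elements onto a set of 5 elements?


By inclusion-exclusion on which target elements are missed, the number of surjections from an n-set onto a k-set is
surj(n, k) = sum_{j=0}^{k} (-1)^j C(k, j) (k - j)^n.
Equivalently surj(n, k) = k! * S(n, k), where S(n, k) is the Stirling number of the second kind.
For n = 11, k = 5:
S(11, 5) = 246730, so
surj = 5! * 246730 = 120 * 246730 = 29607600.

29607600


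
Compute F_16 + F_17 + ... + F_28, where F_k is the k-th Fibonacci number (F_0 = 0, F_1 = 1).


Use the identity sum_{k=0}^{N} F_k = F_{N+2} - 1 (which follows from F_{k+2} - F_{k+1} = F_k). Then
sum_{k=16}^{28} F_k = (F_{30} - 1) - (F_{17} - 1) = F_{30} - F_{17}.
Computing: F_{30} = 832040, F_{17} = 1597, so
Sum = 832040 - 1597 = 830443.

830443


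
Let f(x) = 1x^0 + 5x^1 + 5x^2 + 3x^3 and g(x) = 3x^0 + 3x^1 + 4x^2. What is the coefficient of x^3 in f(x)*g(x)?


Cauchy product at x^3:
5*4 + 5*3 + 3*3
= 44

44


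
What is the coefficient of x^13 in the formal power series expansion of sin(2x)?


The Maclaurin series is sin(t) = sum_{k>=0} (-1)^k t^(2k+1) / (2k+1)!, so substituting t = 2x, only odd powers of x are nonzero, with coefficient of x^(2k+1) equal to (-1)^k 2^(2k+1) / (2k+1)!.
Write 13 = 2*6 + 1, giving the coefficient (-1)^6 * 2^13 / 13! = 8192/6227020800 = 8/6081075.

8/6081075


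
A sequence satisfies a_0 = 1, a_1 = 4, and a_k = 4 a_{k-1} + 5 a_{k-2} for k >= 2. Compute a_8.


The characteristic equation is t^2 - 4 t - 5 = 0, with roots r_1 = 5 and r_2 = -1 (so c_1 = r_1 + r_2, c_2 = -r_1 r_2 as required).
One can use the closed form a_n = A r_1^n + B r_2^n, but direct iteration is more reliable:
a_0 = 1, a_1 = 4, a_2 = 21, a_3 = 104, a_4 = 521, a_5 = 2604, a_6 = 13021, a_7 = 65104, a_8 = 325521.
So a_8 = 325521.

325521


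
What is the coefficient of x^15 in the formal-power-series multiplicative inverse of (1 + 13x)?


The inverse is 1/(1 + 13x). Apply the geometric identity 1/(1 - y) = sum_{k>=0} y^k with y = -13x:
1/(1 + 13x) = sum_{k>=0} (-13)^k x^k.
So the coefficient of x^15 is (-13)^15 = -51185893014090757.

-51185893014090757


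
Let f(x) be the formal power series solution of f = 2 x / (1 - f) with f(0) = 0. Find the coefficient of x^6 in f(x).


Apply Lagrange inversion: f = 2 x * phi(f) with phi(t) = 1/(1 - t), so
[x^n] f = 2^n * (1/n) [t^(n-1)] phi(t)^n = 2^n * (1/n) [t^(n-1)] (1 - t)^(-n) = 2^n * (1/n) C(2n - 2, n - 1) = 2^n * C_{n-1}.
For n = 6: C_5 = C(10, 5) / 6 = 252/6 = 42.
With the 2^6 = 64 factor, the coefficient is 64 * 42 = 2688.

2688


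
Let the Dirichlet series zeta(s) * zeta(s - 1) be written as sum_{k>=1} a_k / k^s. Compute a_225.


Convolution gives a_k = sum_{d | k} d * 1 = sum_{d | k} d = sigma(k), the sum of positive divisors of k.
For k = 225, the divisors are 1, 3, 5, 9, 15, 25, 45, 75, 225, so
sigma(225) = 1 + 3 + 5 + 9 + 15 + 25 + 45 + 75 + 225 = 403.

403


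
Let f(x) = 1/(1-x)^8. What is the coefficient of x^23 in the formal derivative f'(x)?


Differentiate: d/dx [ 1/(1-x)^r ] = r / (1-x)^(r+1).
Here r = 8, so f'(x) = 8 / (1-x)^9.
The expansion of 1/(1-x)^(r+1) has coefficient of x^n equal to C(n+r, r).
So the coefficient of x^23 in f'(x) is
8 * C(31, 8) = 8 * 7888725 = 63109800

63109800


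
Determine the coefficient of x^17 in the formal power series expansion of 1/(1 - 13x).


The geometric series identity gives 1/(1 - c x) = sum_{k>=0} c^k x^k, so the coefficient of x^k is c^k.
Here c = 13 and k = 17.
Computing: 13^17 = 8650415919381337933

8650415919381337933


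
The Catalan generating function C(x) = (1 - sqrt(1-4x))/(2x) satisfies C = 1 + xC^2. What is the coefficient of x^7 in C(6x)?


Substituting x -> 6x scales the n-th coefficient by 6^n, so [x^7] C(6x) = 6^7 * C_7.
C_7 = C(2*7, 7)/(8) = 3432/8 = 429.
So 6^7 * 429 = 279936 * 429 = 120092544.

120092544
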